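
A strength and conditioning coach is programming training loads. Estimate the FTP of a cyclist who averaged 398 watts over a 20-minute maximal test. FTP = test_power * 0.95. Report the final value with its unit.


FTP = 398 * 0.95 = 378.1 W

378.1 W


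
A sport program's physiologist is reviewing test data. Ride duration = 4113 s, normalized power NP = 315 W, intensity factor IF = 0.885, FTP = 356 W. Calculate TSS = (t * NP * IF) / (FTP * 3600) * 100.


Numerator = 4113 * 315 * 0.885 = 1146601.575
Denominator = 356 * 3600 = 1281600
TSS = 1146601.575 / 1281600 * 100
= 89.47

89.47 TSS


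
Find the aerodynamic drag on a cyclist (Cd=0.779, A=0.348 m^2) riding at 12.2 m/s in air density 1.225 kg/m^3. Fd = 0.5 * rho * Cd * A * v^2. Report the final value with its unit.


Fd = 0.5 * 1.225 * 0.779 * 0.348 * 12.2^2
= 0.5 * 1.225 * 0.779 * 0.348 * 148.84
= 24.714 N

24.714 N


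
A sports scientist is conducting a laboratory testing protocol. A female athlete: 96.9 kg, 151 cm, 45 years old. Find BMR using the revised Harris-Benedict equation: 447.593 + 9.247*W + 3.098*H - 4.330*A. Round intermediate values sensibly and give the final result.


Intercept = 447.593
Weight contribution = 9.247 * 96.9 = 896.0343
Height contribution = 3.098 * 151 = 467.798
Age contribution = 4.33 * 45 = 194.85
BMR = 447.593 + 896.0343 + 467.798 - 194.85
= 1616.58 kcal/day

1616.58 kcal/day


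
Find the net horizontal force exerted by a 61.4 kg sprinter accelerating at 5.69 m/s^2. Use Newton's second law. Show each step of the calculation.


Newton's second law: F = m * a
F = 61.4 * 5.69 = 349.37 N

349.37 N


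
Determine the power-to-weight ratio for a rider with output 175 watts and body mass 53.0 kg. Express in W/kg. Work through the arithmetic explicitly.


P/W = 175 / 53.0 = 3.302 W/kg

3.302 W/kg


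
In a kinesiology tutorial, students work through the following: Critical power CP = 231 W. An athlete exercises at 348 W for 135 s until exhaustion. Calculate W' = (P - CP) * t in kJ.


P - CP = 348 - 231 = 117 W
W' = 117 * 135 = 15795 J
= 15795 / 1000 = 15.795 kJ

15.795 kJ


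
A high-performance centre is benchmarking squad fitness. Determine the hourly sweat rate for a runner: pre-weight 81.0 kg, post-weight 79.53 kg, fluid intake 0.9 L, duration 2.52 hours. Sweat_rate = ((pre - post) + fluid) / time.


Mass lost = 81.0 - 79.53 = 1.47 kg
Add fluid consumed: 1.47 + 0.9 = 2.37 L total sweat
Sweat rate = 2.37 / 2.52 = 0.94 L/h

0.94 L/h


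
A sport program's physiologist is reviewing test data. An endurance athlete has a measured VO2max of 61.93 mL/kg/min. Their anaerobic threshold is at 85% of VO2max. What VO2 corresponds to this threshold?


Anaerobic threshold VO2 = VO2max * 85%
= 61.93 * 0.85
= 52.64 mL/kg/min

52.64 mL/kg/min


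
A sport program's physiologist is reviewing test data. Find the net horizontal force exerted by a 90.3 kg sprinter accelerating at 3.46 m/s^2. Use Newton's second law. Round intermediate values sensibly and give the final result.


Newton's second law: F = m * a
F = 90.3 * 3.46 = 312.44 N

312.44 N


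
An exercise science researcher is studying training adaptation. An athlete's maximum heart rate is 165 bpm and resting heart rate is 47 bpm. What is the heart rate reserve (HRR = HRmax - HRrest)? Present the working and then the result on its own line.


HRR = HRmax - HRrest
= 165 - 47
= 118 bpm

118 bpm


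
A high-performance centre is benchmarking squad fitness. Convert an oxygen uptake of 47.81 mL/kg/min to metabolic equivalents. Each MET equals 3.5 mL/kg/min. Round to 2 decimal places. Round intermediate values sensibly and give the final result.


One MET = 3.5 mL/kg/min
Number of METs = 47.81 / 3.5
= 13.66 METs

13.66 METs


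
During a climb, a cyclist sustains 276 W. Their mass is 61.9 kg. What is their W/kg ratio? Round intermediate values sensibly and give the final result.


Power-to-weight = 276 W / 61.9 kg
= 4.459 W/kg

4.459 W/kg


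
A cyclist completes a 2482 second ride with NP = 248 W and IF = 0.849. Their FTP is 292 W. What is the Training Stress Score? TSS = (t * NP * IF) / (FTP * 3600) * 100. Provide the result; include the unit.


t * NP * IF = 2482 * 248 * 0.849 = 522590.064
FTP * 3600 = 1051200
TSS = (522590.064 / 1051200) * 100 = 49.71

49.71 TSS


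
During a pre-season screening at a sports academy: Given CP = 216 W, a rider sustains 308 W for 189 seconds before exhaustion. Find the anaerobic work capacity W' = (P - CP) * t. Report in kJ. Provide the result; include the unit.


Excess power = 308 - 216 = 92 W
Work above CP = 92 * 189 = 17388 J
W' = 17.388 kJ

17.388 kJ


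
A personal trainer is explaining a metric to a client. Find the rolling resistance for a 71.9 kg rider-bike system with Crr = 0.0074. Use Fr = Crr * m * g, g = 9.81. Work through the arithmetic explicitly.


m * g = 71.9 * 9.81 = 705.339 N
Fr = 0.0074 * 705.339 = 5.22 N

5.22 N


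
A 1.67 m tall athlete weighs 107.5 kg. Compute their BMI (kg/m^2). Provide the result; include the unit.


height^2 = 2.7889 m^2
BMI = 107.5 / 2.7889 = 38.55 kg/m^2

38.55 kg/m^2


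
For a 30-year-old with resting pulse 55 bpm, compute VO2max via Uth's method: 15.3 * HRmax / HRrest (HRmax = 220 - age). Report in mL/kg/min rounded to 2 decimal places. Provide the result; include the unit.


Step 1: HRmax = 220 - 30 = 190 bpm
Step 2: Ratio = 190 / 55 = 3.4545
Step 3: VO2max = 15.3 * 3.4545 = 52.85 mL/kg/min

52.85 mL/kg/min


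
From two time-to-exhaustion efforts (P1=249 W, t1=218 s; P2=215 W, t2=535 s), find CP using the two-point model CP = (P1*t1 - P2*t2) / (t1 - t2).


Work in trial 1 = 54282 J
Work in trial 2 = 115025 J
Delta work = -60743 J
Delta time = -317 s
CP = -60743 / -317 = 191.62 W

191.62 W


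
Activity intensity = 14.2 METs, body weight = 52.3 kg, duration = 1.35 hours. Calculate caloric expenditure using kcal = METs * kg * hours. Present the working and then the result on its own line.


kcal = 14.2 * 52.3 * 1.35
= 742.66 * 1.35
= 1002.59 kcal

1002.59 kcal


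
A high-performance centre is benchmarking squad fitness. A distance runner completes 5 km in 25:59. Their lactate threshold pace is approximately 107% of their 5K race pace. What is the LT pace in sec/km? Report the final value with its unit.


Convert to seconds: 25 min 59 s = 1559 s
Pace per km = 1559 / 5 = 311.8 s/km
LT pace = 311.8 * 1.07 = 333.63 s/km

333.63 s/km


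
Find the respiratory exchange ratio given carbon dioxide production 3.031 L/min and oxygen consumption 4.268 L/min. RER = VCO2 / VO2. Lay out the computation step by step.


VCO2 = 3.031 L/min
VO2 = 4.268 L/min
RER = 3.031 / 4.268 = 0.7102

0.7102


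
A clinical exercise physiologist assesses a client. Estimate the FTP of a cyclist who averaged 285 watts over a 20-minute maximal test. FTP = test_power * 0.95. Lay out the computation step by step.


FTP = 285 * 0.95 = 270.75 W

270.75 W


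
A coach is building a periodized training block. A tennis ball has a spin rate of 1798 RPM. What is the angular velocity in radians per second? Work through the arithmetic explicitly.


Convert RPM to rad/s: multiply by 2*pi and divide by 60
omega = 1798 * 2 * pi / 60
= 188.286 rad/s

188.286 rad/s


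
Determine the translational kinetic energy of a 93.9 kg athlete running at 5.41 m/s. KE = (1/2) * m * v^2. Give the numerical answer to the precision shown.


KE = 0.5 * m * v^2
= 0.5 * 93.9 * 5.41^2
= 0.5 * 93.9 * 29.2681
= 1374.14 J

1374.14 J


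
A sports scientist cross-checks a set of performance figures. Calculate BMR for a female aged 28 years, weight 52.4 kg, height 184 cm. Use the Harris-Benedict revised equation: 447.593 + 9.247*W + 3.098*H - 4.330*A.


Substituting values:
W term = 9.247 * 52.4 = 484.5428
H term = 3.098 * 184 = 570.032
A term = 4.330 * 28 = 121.24
BMR = 1380.93 kcal/day

1380.93 kcal/day


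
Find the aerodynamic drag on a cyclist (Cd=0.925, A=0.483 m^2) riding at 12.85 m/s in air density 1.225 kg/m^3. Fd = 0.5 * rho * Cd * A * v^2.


Fd = 0.5 * 1.225 * 0.925 * 0.483 * 12.85^2
= 0.5 * 1.225 * 0.925 * 0.483 * 165.1225
= 45.186 N

45.186 N


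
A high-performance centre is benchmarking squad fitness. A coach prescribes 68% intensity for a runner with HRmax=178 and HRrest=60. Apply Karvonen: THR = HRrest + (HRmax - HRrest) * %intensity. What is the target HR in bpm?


Heart rate reserve = 178 - 60 = 118
Intensity fraction = 68 / 100 = 0.68
THR = 60 + 118 * 0.68 = 140.24 bpm

140.24 bpm


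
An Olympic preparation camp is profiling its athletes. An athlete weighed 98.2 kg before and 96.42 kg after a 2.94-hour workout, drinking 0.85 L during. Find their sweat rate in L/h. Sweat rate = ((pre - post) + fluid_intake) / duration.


Body mass change = 1.78 kg
Total sweat loss = 1.78 + 0.85 = 2.63 L
Rate = 2.63 / 2.94 = 0.895 L/h

0.895 L/h


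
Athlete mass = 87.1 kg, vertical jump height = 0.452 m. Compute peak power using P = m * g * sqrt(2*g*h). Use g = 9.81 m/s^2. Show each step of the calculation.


sqrt(2 * 9.81 * 0.452) = sqrt(8.86824) = 2.977959 m/s
P = 87.1 * 9.81 * 2.977959
= 2544.52 W

2544.52 W


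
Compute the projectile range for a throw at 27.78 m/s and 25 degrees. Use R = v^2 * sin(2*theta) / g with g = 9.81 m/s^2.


Two times the angle = 50 degrees
sin(50) = 0.766044
R = 771.7284 * 0.766044 / 9.81 = 60.263 m

60.263 m


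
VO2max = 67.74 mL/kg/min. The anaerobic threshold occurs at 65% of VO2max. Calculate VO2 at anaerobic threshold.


AT fraction = 65 / 100 = 0.65
AT VO2 = 67.74 * 0.65
= 44.03 mL/kg/min

44.03 mL/kg/min


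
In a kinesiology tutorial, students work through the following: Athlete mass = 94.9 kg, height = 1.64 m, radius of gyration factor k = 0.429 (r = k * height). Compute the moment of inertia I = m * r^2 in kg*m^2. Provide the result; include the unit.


r = k * height = 0.429 * 1.64 = 0.70356 m
r^2 = 0.70356^2 = 0.494997
I = 94.9 * 0.494997 = 46.975 kg*m^2

46.975 kg*m^2


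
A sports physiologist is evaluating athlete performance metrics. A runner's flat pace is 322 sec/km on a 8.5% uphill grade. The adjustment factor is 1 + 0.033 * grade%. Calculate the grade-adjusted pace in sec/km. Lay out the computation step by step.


Factor = 1 + 0.033 * 8.5 = 1.2805
Adjusted pace = 322 * 1.2805
= 412.32 sec/km

412.32 s/km


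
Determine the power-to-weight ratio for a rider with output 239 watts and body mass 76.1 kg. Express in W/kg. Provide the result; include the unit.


P/W = 239 / 76.1 = 3.141 W/kg

3.141 W/kg


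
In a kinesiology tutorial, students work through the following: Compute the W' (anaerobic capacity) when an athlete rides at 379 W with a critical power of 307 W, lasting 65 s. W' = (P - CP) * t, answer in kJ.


Above-CP power = 72 W
Duration = 65 s
W' = 72 * 65 = 4680 J
Convert: 4680 / 1000 = 4.68 kJ

4.68 kJ


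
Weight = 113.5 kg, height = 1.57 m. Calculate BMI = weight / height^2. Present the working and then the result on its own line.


height^2 = 1.57^2 = 2.4649
BMI = 113.5 / 2.4649 = 46.05 kg/m^2

46.05 kg/m^2


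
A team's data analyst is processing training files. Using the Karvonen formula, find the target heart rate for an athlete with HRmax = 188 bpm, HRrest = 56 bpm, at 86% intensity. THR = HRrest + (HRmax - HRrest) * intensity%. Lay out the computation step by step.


HRR = 188 - 56 = 132
THR = 56 + 132 * 0.86
= 56 + 113.52
= 169.52 bpm

169.52 bpm


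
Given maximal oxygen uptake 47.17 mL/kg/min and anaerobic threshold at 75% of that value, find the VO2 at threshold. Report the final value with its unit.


Percentage as decimal = 0.75
VO2 at AT = 47.17 * 0.75 = 35.38 mL/kg/min

35.38 mL/kg/min


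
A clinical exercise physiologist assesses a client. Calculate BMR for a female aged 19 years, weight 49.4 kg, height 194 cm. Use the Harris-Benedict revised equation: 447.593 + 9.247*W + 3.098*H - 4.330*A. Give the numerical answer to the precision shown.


Substituting values:
W term = 9.247 * 49.4 = 456.8018
H term = 3.098 * 194 = 601.012
A term = 4.330 * 19 = 82.27
BMR = 1423.14 kcal/day

1423.14 kcal/day


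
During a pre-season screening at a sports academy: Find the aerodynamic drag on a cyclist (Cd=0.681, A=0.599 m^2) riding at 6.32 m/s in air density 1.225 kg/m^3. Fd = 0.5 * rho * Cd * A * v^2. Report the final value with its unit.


Fd = 0.5 * 1.225 * 0.681 * 0.599 * 6.32^2
= 0.5 * 1.225 * 0.681 * 0.599 * 39.9424
= 9.98 N

9.98 N


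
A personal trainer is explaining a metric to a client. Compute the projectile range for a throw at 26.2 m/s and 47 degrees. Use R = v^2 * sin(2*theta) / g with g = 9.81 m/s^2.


Two times the angle = 94 degrees
sin(94) = 0.997564
R = 686.44 * 0.997564 / 9.81 = 69.803 m

69.803 m


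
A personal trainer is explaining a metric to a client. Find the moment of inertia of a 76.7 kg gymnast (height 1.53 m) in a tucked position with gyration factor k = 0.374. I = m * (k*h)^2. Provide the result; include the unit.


Radius of gyration = 0.374 * 1.53 = 0.57222 m
I = 76.7 * 0.57222^2
= 76.7 * 0.327436
= 25.114 kg*m^2

25.114 kg*m^2


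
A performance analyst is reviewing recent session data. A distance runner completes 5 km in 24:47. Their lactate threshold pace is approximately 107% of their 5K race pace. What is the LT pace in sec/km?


Convert to seconds: 24 min 47 s = 1487 s
Pace per km = 1487 / 5 = 297.4 s/km
LT pace = 297.4 * 1.07 = 318.22 s/km

318.22 s/km


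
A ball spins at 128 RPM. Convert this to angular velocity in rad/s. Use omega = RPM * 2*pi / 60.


omega = 128 * 2 * pi / 60
= 128 * 6.28318531 / 60
= 804.248 / 60
= 13.404 rad/s

13.404 rad/s


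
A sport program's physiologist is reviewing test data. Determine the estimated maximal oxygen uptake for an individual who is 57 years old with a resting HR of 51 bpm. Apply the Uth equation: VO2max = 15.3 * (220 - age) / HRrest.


HRmax = 220 - 57 = 163
VO2max = 15.3 * (163 / 51)
= 15.3 * 3.1961
= 48.9 mL/kg/min

48.9 mL/kg/min


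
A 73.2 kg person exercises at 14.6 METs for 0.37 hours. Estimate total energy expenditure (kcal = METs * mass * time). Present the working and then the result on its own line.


Energy = METs * mass(kg) * time(h)
= 14.6 * 73.2 * 0.37
= 395.43 kcal

395.43 kcal


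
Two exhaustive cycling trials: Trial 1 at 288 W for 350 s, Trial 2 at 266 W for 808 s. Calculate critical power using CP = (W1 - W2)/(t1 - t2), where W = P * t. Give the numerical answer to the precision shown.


W1 = 288 * 350 = 100800 J
W2 = 266 * 808 = 214928 J
CP = (100800 - 214928) / (350 - 808)
= -114128 / -458
= 249.19 W

249.19 W


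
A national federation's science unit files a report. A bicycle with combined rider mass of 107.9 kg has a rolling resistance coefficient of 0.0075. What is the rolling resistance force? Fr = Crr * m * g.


Fr = 0.0075 * 107.9 * 9.81
= 0.80925 * 9.81
= 7.939 N

7.939 N


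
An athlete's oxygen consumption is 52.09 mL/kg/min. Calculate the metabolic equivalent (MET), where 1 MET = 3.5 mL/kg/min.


MET = VO2 / 3.5
= 52.09 / 3.5
= 14.88 METs

14.88 METs


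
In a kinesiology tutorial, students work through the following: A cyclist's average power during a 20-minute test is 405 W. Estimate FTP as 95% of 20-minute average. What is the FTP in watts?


FTP = 20-min power * 0.95
= 405 * 0.95
= 384.75 W

384.75 W


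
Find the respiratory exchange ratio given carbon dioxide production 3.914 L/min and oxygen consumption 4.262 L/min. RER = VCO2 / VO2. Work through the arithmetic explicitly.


VCO2 = 3.914 L/min
VO2 = 4.262 L/min
RER = 3.914 / 4.262 = 0.9183

0.9183


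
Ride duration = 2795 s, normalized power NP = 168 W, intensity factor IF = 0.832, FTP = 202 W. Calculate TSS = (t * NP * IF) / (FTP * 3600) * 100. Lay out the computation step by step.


Numerator = 2795 * 168 * 0.832 = 390673.92
Denominator = 202 * 3600 = 727200
TSS = 390673.92 / 727200 * 100
= 53.72

53.72 TSS


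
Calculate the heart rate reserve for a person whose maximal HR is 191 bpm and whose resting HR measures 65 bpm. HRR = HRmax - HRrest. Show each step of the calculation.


HRmax = 191 bpm
HRrest = 65 bpm
HRR = 191 - 65 = 126 bpm

126 bpm


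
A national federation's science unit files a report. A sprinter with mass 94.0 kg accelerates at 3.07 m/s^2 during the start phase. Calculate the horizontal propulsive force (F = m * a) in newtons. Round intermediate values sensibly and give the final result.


F = m * a
= 94.0 * 3.07
= 288.58 N

288.58 N


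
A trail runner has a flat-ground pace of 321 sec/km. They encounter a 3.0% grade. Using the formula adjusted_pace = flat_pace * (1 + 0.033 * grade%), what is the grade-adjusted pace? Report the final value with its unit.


Grade factor = 1 + 0.033 * 3.0 = 1.099
Adjusted = 321 * 1.099 = 352.78 sec/km

352.78 s/km


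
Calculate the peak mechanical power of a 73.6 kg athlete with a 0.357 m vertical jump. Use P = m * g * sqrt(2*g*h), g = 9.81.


First, sqrt(2gh) = sqrt(2 * 9.81 * 0.357)
= sqrt(7.00434) = 2.646571 m/s
Power = 73.6 * 9.81 * 2.646571 = 1910.87 W

1910.87 W


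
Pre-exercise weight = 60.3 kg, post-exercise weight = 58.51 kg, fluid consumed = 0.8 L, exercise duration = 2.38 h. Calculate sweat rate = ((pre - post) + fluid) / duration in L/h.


Weight loss = 60.3 - 58.51 = 1.79 kg (approx L)
Total sweat = 1.79 + 0.8 = 2.59 L
Sweat rate = 2.59 / 2.38 = 1.088 L/h

1.088 L/h


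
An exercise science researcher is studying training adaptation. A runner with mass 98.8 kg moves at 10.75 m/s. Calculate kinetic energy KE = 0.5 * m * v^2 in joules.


v^2 = 10.75^2 = 115.5625
KE = 0.5 * 98.8 * 115.5625
= 5708.79 J

5708.79 J


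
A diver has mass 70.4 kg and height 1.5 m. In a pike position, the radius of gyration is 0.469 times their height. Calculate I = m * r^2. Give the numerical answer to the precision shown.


r = 0.469 * 1.5 = 0.7035 m
I = m * r^2 = 70.4 * 0.494912 = 34.842 kg*m^2

34.842 kg*m^2


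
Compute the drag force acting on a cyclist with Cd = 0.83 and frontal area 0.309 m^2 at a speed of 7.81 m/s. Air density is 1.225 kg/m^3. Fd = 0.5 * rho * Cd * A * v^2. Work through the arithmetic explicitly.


Step 1: v^2 = 60.9961
Step 2: Fd = 0.5 * 1.225 * 0.83 * 0.309 * 60.9961
= 9.582 N

9.582 N


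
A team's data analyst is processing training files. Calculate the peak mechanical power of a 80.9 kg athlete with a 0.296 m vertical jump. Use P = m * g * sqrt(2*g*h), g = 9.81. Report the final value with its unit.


First, sqrt(2gh) = sqrt(2 * 9.81 * 0.296)
= sqrt(5.80752) = 2.40988 m/s
Power = 80.9 * 9.81 * 2.40988 = 1912.55 W

1912.55 W


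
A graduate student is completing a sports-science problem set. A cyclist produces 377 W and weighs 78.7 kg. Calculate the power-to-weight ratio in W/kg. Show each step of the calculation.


P/W = power / mass
= 377 / 78.7
= 4.79 W/kg

4.79 W/kg


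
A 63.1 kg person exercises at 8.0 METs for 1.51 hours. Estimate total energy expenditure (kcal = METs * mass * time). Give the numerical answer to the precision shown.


Energy = METs * mass(kg) * time(h)
= 8.0 * 63.1 * 1.51
= 762.25 kcal

762.25 kcal


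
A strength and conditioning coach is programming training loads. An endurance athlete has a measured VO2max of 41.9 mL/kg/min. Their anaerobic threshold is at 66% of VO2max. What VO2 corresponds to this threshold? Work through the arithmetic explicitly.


Anaerobic threshold VO2 = VO2max * 66%
= 41.9 * 0.66
= 27.65 mL/kg/min

27.65 mL/kg/min


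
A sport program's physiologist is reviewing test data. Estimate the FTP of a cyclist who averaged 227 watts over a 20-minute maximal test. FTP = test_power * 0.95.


FTP = 227 * 0.95 = 215.65 W

215.65 W


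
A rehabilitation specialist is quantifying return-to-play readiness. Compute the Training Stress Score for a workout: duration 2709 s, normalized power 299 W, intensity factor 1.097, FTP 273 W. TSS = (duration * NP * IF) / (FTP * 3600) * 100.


Product = 2709 * 299 * 1.097 = 888560.127
Base = 273 * 3600 = 982800
TSS = 888560.127 / 982800 * 100 = 90.41

90.41 TSS


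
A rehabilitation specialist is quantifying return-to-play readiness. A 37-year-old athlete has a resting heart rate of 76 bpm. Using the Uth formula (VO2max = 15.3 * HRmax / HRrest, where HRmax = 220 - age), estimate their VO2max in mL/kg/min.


HRmax = 220 - 37 = 183 bpm
Ratio = HRmax / HRrest = 183 / 76 = 2.4079
VO2max = 15.3 * 2.4079 = 36.84 mL/kg/min

36.84 mL/kg/min


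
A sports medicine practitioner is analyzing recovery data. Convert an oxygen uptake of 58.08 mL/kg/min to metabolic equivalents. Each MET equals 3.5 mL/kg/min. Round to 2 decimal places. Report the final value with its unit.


One MET = 3.5 mL/kg/min
Number of METs = 58.08 / 3.5
= 16.59 METs

16.59 METs


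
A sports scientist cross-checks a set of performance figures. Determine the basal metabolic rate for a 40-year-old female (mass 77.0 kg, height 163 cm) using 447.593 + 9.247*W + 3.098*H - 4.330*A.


BMR = 447.593 + 9.247*77.0 + 3.098*163 - 4.330*40
= 1491.39 kcal/day

1491.39 kcal/day


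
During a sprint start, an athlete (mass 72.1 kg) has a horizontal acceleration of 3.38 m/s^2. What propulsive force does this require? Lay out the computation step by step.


Propulsive force = mass * acceleration
= 72.1 kg * 3.38 m/s^2
= 243.7 N

243.7 N


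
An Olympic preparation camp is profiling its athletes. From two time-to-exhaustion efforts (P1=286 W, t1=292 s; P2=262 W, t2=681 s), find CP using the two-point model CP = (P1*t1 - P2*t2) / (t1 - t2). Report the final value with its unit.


Work in trial 1 = 83512 J
Work in trial 2 = 178422 J
Delta work = -94910 J
Delta time = -389 s
CP = -94910 / -389 = 243.98 W

243.98 W


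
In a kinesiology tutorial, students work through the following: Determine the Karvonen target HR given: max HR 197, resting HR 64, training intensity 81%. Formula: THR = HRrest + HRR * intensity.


HRR = HRmax - HRrest = 197 - 64 = 133
THR = 64 + 133 * 0.81
= 171.73 bpm

171.73 bpm


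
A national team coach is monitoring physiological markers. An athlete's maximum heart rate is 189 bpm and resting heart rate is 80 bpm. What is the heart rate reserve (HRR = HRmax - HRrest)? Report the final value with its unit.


HRR = HRmax - HRrest
= 189 - 80
= 109 bpm

109 bpm


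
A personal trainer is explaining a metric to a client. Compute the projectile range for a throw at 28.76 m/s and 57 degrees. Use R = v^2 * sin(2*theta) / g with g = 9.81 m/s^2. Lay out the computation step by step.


Two times the angle = 114 degrees
sin(114) = 0.913545
R = 827.1376 * 0.913545 / 9.81 = 77.026 m

77.026 m


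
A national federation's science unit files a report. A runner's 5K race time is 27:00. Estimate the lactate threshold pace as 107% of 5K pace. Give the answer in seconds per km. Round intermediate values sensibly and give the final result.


Total race time = 27*60 + 0 = 1620 seconds
5K pace = 1620 / 5 = 324.0 sec/km
LT pace = 324.0 * 1.07 = 346.68 sec/km

346.68 s/km


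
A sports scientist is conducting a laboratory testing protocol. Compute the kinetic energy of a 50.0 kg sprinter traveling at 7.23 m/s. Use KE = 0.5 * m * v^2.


Velocity squared = 52.2729
KE = 0.5 * 50.0 * 52.2729 = 1306.82 J

1306.82 J


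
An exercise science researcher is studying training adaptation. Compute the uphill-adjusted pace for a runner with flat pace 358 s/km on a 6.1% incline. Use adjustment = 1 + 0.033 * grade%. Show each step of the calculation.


Adjustment factor = 1 + 0.033 * 6.1 = 1.2013
Grade-adjusted pace = 358 * 1.2013 = 430.07 s/km

430.07 s/km


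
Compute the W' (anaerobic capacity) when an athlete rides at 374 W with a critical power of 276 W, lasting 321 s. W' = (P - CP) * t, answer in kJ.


Above-CP power = 98 W
Duration = 321 s
W' = 98 * 321 = 31458 J
Convert: 31458 / 1000 = 31.458 kJ

31.458 kJ


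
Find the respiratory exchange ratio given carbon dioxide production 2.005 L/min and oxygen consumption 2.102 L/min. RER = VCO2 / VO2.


VCO2 = 2.005 L/min
VO2 = 2.102 L/min
RER = 2.005 / 2.102 = 0.9539

0.9539


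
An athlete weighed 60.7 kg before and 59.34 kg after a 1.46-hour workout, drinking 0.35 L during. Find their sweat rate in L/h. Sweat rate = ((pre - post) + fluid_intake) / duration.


Body mass change = 1.36 kg
Total sweat loss = 1.36 + 0.35 = 1.71 L
Rate = 1.71 / 1.46 = 1.171 L/h

1.171 L/h


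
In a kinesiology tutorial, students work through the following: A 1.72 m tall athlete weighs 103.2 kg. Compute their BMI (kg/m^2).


height^2 = 2.9584 m^2
BMI = 103.2 / 2.9584 = 34.88 kg/m^2

34.88 kg/m^2


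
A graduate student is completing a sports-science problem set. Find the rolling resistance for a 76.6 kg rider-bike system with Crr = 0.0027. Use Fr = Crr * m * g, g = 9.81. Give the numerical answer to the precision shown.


m * g = 76.6 * 9.81 = 751.446 N
Fr = 0.0027 * 751.446 = 2.029 N

2.029 N


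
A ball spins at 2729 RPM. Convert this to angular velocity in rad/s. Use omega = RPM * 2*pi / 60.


omega = 2729 * 2 * pi / 60
= 2729 * 6.28318531 / 60
= 17146.813 / 60
= 285.78 rad/s

285.78 rad/s


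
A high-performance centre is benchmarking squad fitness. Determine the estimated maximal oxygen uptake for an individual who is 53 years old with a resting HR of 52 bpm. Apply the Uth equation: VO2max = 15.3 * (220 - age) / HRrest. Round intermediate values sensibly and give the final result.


HRmax = 220 - 53 = 167
VO2max = 15.3 * (167 / 52)
= 15.3 * 3.2115
= 49.14 mL/kg/min

49.14 mL/kg/min


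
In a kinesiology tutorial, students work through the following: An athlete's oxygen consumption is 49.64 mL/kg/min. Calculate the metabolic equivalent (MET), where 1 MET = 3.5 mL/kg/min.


MET = VO2 / 3.5
= 49.64 / 3.5
= 14.18 METs

14.18 METs


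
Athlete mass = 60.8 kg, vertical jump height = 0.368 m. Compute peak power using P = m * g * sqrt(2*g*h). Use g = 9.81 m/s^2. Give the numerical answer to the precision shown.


sqrt(2 * 9.81 * 0.368) = sqrt(7.22016) = 2.687036 m/s
P = 60.8 * 9.81 * 2.687036
= 1602.68 W

1602.68 W


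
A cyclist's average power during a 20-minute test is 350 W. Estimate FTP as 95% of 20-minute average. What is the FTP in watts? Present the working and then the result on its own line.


FTP = 20-min power * 0.95
= 350 * 0.95
= 332.5 W

332.5 W


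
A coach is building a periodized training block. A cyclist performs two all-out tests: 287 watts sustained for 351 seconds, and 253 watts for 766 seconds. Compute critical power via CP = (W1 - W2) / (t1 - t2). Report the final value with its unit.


W1 = P1 * t1 = 287 * 351 = 100737 J
W2 = P2 * t2 = 253 * 766 = 193798 J
CP = (100737 - 193798) / (351 - 766)
= 224.24 W

224.24 W


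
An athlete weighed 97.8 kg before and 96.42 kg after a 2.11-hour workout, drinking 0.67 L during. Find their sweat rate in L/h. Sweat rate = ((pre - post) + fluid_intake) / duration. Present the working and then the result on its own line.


Body mass change = 1.38 kg
Total sweat loss = 1.38 + 0.67 = 2.05 L
Rate = 2.05 / 2.11 = 0.972 L/h

0.972 L/h


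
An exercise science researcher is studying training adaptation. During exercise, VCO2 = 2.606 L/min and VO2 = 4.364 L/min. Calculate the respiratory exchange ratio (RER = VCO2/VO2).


RER = VCO2 / VO2
= 2.606 / 4.364
= 0.5972

0.5972


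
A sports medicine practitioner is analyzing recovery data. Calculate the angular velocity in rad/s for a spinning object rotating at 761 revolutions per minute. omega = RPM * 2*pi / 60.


omega = RPM * 2*pi / 60
= 761 * 6.28318531 / 60
= 79.692 rad/s

79.692 rad/s


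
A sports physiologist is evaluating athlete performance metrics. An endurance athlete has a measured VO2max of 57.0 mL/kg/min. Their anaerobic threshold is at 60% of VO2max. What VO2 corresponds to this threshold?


Anaerobic threshold VO2 = VO2max * 60%
= 57.0 * 0.6
= 34.2 mL/kg/min

34.2 mL/kg/min


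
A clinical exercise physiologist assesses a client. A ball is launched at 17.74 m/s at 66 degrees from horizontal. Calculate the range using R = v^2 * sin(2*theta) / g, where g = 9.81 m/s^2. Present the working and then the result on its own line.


sin(2 * 66) = sin(132) = 0.743145
v^2 = 17.74^2 = 314.7076
R = 314.7076 * 0.743145 / 9.81
= 23.84 m

23.84 m


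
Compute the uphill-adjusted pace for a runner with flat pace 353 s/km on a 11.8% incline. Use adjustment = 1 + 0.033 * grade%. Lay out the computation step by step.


Adjustment factor = 1 + 0.033 * 11.8 = 1.3894
Grade-adjusted pace = 353 * 1.3894 = 490.46 s/km

490.46 s/km


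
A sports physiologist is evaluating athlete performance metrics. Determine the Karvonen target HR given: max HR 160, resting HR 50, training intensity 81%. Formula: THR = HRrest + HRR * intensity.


HRR = HRmax - HRrest = 160 - 50 = 110
THR = 50 + 110 * 0.81
= 139.1 bpm

139.1 bpm


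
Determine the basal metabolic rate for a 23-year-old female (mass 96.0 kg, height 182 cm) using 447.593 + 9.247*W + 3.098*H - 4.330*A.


BMR = 447.593 + 9.247*96.0 + 3.098*182 - 4.330*23
= 1799.55 kcal/day

1799.55 kcal/day


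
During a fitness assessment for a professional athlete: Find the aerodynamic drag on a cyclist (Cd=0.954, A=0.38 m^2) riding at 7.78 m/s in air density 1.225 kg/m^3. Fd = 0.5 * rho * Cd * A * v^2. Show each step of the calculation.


Fd = 0.5 * 1.225 * 0.954 * 0.38 * 7.78^2
= 0.5 * 1.225 * 0.954 * 0.38 * 60.5284
= 13.44 N

13.44 N


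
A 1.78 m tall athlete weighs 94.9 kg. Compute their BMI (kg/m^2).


height^2 = 3.1684 m^2
BMI = 94.9 / 3.1684 = 29.95 kg/m^2

29.95 kg/m^2


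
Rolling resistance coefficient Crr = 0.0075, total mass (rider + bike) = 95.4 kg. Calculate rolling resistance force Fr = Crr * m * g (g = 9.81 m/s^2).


Fr = Crr * m * g
= 0.0075 * 95.4 * 9.81
= 7.019 N

7.019 N


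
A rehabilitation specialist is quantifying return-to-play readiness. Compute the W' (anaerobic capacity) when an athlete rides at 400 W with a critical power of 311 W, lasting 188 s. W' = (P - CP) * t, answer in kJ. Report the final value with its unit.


Above-CP power = 89 W
Duration = 188 s
W' = 89 * 188 = 16732 J
Convert: 16732 / 1000 = 16.732 kJ

16.732 kJ


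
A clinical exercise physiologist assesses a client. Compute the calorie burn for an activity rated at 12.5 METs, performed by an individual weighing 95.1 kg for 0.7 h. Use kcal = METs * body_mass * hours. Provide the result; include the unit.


Product of METs and mass = 12.5 * 95.1 = 1188.75
Total kcal = 1188.75 * 0.7 = 832.13 kcal

832.13 kcal


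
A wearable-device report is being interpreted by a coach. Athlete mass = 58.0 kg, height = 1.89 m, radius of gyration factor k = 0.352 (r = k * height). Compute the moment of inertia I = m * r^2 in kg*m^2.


r = k * height = 0.352 * 1.89 = 0.66528 m
r^2 = 0.66528^2 = 0.442597
I = 58.0 * 0.442597 = 25.671 kg*m^2

25.671 kg*m^2


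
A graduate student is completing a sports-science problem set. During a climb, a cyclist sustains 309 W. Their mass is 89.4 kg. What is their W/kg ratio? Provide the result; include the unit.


Power-to-weight = 309 W / 89.4 kg
= 3.456 W/kg

3.456 W/kg


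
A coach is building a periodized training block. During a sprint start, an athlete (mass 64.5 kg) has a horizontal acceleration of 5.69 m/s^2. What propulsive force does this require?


Propulsive force = mass * acceleration
= 64.5 kg * 5.69 m/s^2
= 367.01 N

367.01 N


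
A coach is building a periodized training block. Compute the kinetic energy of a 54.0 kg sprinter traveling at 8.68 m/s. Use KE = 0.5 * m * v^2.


Velocity squared = 75.3424
KE = 0.5 * 54.0 * 75.3424 = 2034.24 J

2034.24 J


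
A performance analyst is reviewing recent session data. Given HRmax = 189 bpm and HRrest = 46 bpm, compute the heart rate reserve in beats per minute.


Heart rate reserve = maximum HR minus resting HR
HRR = 189 - 46 = 143 bpm

143 bpm


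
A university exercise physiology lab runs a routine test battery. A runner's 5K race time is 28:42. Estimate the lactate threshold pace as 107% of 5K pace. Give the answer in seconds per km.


Total race time = 28*60 + 42 = 1722 seconds
5K pace = 1722 / 5 = 344.4 sec/km
LT pace = 344.4 * 1.07 = 368.51 sec/km

368.51 s/km


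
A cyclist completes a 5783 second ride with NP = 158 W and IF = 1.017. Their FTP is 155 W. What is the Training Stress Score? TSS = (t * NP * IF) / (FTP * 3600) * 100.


t * NP * IF = 5783 * 158 * 1.017 = 929247.138
FTP * 3600 = 558000
TSS = (929247.138 / 558000) * 100 = 166.53

166.53 TSS


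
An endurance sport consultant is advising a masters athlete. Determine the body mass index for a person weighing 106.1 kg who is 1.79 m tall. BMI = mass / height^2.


BMI = mass / height^2
= 106.1 / 1.79^2
= 106.1 / 3.2041
= 33.11 kg/m^2

33.11 kg/m^2


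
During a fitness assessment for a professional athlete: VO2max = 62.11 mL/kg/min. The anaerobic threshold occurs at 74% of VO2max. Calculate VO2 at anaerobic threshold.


AT fraction = 74 / 100 = 0.74
AT VO2 = 62.11 * 0.74
= 45.96 mL/kg/min

45.96 mL/kg/min


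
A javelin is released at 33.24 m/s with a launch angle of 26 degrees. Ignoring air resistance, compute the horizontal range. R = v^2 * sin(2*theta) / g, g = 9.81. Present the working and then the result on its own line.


Launch speed squared = 1104.8976
sin(2 * 26 deg) = 0.788011
Range = 1104.8976 * 0.788011 / 9.81
= 88.753 m

88.753 m


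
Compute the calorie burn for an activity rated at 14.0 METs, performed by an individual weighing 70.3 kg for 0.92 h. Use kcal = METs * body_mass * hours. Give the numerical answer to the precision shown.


Product of METs and mass = 14.0 * 70.3 = 984.2
Total kcal = 984.2 * 0.92 = 905.46 kcal

905.46 kcal


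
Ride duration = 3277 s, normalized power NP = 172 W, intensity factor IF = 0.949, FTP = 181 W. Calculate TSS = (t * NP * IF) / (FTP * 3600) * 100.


Numerator = 3277 * 172 * 0.949 = 534898.156
Denominator = 181 * 3600 = 651600
TSS = 534898.156 / 651600 * 100
= 82.09

82.09 TSS


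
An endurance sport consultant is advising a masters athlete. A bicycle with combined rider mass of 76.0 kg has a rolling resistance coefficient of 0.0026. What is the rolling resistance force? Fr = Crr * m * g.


Fr = 0.0026 * 76.0 * 9.81
= 0.1976 * 9.81
= 1.938 N

1.938 N


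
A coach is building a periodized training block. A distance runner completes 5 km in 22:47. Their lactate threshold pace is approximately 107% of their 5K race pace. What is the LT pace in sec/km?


Convert to seconds: 22 min 47 s = 1367 s
Pace per km = 1367 / 5 = 273.4 s/km
LT pace = 273.4 * 1.07 = 292.54 s/km

292.54 s/km


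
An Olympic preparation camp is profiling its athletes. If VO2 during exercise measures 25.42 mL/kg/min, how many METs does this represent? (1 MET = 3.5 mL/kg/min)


METs = VO2 / 3.5 = 25.42 / 3.5 = 7.26

7.26 METs


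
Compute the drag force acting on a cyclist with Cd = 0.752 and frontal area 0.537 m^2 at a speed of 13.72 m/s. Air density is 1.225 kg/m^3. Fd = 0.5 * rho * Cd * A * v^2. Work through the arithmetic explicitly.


Step 1: v^2 = 188.2384
Step 2: Fd = 0.5 * 1.225 * 0.752 * 0.537 * 188.2384
= 46.559 N

46.559 N


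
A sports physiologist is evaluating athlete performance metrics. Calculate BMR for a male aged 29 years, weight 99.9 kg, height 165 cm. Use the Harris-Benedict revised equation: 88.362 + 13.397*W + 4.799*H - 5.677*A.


Substituting values:
W term = 13.397 * 99.9 = 1338.3603
H term = 4.799 * 165 = 791.835
A term = 5.677 * 29 = 164.633
BMR = 2053.92 kcal/day

2053.92 kcal/day


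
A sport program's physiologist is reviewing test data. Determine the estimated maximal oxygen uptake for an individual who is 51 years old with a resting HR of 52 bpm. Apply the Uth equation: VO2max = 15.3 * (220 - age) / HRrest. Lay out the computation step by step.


HRmax = 220 - 51 = 169
VO2max = 15.3 * (169 / 52)
= 15.3 * 3.25
= 49.73 mL/kg/min

49.73 mL/kg/min


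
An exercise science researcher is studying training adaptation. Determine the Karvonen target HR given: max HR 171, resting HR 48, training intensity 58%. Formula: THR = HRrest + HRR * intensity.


HRR = HRmax - HRrest = 171 - 48 = 123
THR = 48 + 123 * 0.58
= 119.34 bpm

119.34 bpm


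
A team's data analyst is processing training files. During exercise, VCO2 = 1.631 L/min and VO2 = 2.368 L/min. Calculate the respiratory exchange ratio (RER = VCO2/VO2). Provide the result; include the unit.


RER = VCO2 / VO2
= 1.631 / 2.368
= 0.6888

0.6888


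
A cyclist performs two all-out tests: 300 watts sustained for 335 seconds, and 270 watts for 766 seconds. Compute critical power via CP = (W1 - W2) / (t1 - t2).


W1 = P1 * t1 = 300 * 335 = 100500 J
W2 = P2 * t2 = 270 * 766 = 206820 J
CP = (100500 - 206820) / (335 - 766)
= 246.68 W

246.68 W


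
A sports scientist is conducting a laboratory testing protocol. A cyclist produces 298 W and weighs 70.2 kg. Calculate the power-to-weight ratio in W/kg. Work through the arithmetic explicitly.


P/W = power / mass
= 298 / 70.2
= 4.245 W/kg

4.245 W/kg


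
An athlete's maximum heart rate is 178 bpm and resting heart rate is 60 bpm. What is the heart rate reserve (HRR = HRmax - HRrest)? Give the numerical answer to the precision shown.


HRR = HRmax - HRrest
= 178 - 60
= 118 bpm

118 bpm


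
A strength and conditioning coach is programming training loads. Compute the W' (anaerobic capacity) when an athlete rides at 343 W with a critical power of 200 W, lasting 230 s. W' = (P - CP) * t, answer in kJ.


Above-CP power = 143 W
Duration = 230 s
W' = 143 * 230 = 32890 J
Convert: 32890 / 1000 = 32.89 kJ

32.89 kJ


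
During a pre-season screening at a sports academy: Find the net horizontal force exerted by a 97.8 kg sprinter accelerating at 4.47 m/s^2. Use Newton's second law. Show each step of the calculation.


Newton's second law: F = m * a
F = 97.8 * 4.47 = 437.17 N

437.17 N


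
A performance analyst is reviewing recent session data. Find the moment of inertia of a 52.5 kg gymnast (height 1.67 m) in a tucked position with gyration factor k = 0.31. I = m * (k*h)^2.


Radius of gyration = 0.31 * 1.67 = 0.5177 m
I = 52.5 * 0.5177^2
= 52.5 * 0.268013
= 14.071 kg*m^2

14.071 kg*m^2


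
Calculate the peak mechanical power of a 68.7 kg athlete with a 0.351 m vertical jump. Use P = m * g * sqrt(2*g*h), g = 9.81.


First, sqrt(2gh) = sqrt(2 * 9.81 * 0.351)
= sqrt(6.88662) = 2.624237 m/s
Power = 68.7 * 9.81 * 2.624237 = 1768.6 W

1768.6 W


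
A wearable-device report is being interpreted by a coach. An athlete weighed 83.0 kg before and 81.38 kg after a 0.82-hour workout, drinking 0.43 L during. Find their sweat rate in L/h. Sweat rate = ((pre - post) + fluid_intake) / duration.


Body mass change = 1.62 kg
Total sweat loss = 1.62 + 0.43 = 2.05 L
Rate = 2.05 / 0.82 = 2.5 L/h

2.5 L/h


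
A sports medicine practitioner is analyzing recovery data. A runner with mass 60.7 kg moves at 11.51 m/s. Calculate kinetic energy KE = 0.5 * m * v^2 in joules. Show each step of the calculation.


v^2 = 11.51^2 = 132.4801
KE = 0.5 * 60.7 * 132.4801
= 4020.77 J

4020.77 J


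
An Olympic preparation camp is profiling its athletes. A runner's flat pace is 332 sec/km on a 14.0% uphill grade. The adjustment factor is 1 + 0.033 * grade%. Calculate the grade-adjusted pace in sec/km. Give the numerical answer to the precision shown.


Factor = 1 + 0.033 * 14.0 = 1.462
Adjusted pace = 332 * 1.462
= 485.38 sec/km

485.38 s/km


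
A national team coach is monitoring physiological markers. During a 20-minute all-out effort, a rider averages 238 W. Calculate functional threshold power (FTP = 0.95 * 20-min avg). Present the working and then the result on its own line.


FTP = 0.95 * 238
= 226.1 W

226.1 W


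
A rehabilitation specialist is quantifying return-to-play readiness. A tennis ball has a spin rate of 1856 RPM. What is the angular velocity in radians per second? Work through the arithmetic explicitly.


Convert RPM to rad/s: multiply by 2*pi and divide by 60
omega = 1856 * 2 * pi / 60
= 194.36 rad/s

194.36 rad/s
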